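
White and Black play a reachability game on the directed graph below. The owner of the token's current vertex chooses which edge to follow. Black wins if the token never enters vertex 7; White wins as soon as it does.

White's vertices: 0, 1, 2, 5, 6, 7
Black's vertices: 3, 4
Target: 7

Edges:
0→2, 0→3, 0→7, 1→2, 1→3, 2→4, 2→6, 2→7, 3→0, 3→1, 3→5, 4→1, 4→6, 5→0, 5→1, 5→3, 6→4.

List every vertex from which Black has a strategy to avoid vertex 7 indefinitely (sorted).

4, 6

A0 = {7}
A1: add {0, 2} — 0 (White) has 0→7; 2 (White) has 2→7.
A2: add {1, 5} — 1 (White) has 1→2; 5 (White) has 5→0.
A3: add {3} — 3 (Black): all of {0, 1, 5} already in.
A4 = A3; e.g. 4 (Black) can still go to 6. Fixed point.
White's attractor = {0, 1, 2, 3, 5, 7}; Black avoids the target exactly from the complement.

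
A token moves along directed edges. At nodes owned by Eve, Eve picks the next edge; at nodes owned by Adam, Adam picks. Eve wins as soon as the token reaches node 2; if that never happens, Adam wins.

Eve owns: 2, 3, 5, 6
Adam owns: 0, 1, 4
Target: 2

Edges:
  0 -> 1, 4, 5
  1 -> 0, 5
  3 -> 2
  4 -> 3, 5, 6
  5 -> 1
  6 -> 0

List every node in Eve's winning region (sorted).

A0 = {2}
A1: add {3} — 3 (Eve) has 3→2.
A2 = A1; e.g. 0 (Adam) can still go to 1. Fixed point.
Eve's winning region = {2, 3}.

2, 3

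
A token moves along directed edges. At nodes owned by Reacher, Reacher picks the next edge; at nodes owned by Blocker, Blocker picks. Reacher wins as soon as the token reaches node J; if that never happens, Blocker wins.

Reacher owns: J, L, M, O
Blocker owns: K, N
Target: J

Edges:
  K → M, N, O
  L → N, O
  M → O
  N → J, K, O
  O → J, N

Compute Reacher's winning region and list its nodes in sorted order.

J, L, M, O

A0 = {J}
A1: add {O} — O (Reacher) has O→J.
A2: add {L, M} — L (Reacher) has L→O; M (Reacher) has M→O.
A3 = A2; e.g. K (Blocker) can still go to N. Fixed point.
Reacher's winning region = {J, L, M, O}.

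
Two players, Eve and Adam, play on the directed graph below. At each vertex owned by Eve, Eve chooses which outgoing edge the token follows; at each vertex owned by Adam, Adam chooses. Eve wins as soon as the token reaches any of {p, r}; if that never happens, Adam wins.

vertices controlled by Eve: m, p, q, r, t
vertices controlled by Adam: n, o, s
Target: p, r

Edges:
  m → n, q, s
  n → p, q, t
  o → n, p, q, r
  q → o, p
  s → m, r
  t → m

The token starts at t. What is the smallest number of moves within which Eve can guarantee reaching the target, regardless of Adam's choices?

3

A0 = {p, r}
A1: add {q} — q (Eve) has q→p.
A2: add {m} — m (Eve) has m→q.
A3: add {s, t} — s (Adam): all of {m, r} already in; t (Eve) has t→m.
t enters the attractor at level 3, so Eve can force the target in 3 moves from there.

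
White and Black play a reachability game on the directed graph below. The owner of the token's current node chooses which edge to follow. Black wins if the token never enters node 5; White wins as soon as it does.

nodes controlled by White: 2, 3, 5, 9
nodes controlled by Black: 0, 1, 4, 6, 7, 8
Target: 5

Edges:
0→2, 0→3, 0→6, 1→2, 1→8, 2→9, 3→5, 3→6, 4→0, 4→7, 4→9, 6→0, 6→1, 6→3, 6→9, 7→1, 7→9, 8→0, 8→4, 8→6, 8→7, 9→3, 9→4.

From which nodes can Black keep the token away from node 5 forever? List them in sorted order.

A0 = {5}
A1: add {3} — 3 (White) has 3→5.
A2: add {9} — 9 (White) has 9→3.
A3: add {2} — 2 (White) has 2→9.
A4 = A3; e.g. 0 (Black) can still go to 6. Fixed point.
White's attractor = {2, 3, 5, 9}; Black avoids the target exactly from the complement.

0, 1, 4, 6, 7, 8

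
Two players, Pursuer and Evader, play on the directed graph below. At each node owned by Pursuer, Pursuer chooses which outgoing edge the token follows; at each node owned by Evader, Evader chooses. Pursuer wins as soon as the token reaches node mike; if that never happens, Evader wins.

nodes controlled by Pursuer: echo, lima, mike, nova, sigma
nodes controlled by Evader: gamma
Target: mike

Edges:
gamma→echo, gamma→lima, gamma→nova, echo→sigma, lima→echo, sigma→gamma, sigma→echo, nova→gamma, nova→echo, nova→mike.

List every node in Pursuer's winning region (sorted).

mike, nova

A0 = {mike}
A1: add {nova} — nova (Pursuer) has nova→mike.
A2 = A1; e.g. gamma (Evader) can still go to echo. Fixed point.
Pursuer's winning region = {mike, nova}.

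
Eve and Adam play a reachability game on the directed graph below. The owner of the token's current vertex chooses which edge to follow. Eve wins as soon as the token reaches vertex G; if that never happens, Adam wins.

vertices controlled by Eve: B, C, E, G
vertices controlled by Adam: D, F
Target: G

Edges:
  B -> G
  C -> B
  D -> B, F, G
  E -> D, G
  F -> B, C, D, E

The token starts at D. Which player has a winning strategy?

Adam

A0 = {G}
A1: add {B, E} — B (Eve) has B→G; E (Eve) has E→G.
A2: add {C} — C (Eve) has C→B.
A3 = A2; e.g. D (Adam) can still go to F. Fixed point.
D never enters the attractor, so Adam can avoid the target forever.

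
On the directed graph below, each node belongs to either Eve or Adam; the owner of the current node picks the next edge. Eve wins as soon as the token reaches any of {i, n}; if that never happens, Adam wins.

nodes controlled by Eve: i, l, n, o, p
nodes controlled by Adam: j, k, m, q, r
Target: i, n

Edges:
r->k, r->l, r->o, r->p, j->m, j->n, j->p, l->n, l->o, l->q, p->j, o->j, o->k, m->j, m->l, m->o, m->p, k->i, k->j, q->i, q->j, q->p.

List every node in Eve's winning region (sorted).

i, l, n

A0 = {i, n}
A1: add {l} — l (Eve) has l→n.
A2 = A1; e.g. j (Adam) can still go to m. Fixed point.
Eve's winning region = {i, l, n}.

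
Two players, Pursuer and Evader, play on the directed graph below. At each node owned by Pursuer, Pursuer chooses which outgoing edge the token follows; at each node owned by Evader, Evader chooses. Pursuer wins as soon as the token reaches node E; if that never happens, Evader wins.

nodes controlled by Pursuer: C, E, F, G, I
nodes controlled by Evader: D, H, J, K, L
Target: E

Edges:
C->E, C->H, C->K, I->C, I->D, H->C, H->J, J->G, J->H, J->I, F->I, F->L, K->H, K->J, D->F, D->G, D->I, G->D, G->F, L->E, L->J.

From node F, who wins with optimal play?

Pursuer

A0 = {E}
A1: add {C} — C (Pursuer) has C→E.
A2: add {I} — I (Pursuer) has I→C.
A3: add {F} — F (Pursuer) has F→I.
F ∈ A3, so Pursuer can force the target.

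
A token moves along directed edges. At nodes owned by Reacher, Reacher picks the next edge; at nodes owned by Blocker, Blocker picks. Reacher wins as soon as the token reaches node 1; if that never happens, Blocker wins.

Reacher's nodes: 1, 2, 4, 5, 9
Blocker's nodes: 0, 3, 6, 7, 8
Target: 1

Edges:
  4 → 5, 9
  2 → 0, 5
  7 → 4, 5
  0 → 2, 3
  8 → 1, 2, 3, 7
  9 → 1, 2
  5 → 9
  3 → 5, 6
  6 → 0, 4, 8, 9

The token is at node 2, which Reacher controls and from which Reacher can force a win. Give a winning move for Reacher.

5

A0 = {1}
A1: add {9} — 9 (Reacher) has 9→1.
A2: add {4, 5} — 4 (Reacher) has 4→9; 5 (Reacher) has 5→9.
A3: add {2, 7} — 2 (Reacher) has 2→5; 7 (Blocker): all of {4, 5} already in.
A4 = A3; e.g. 0 (Blocker) can still go to 3. Fixed point.
From 2, successor 5 is in the attractor (rank 2); the other successor 0 is not.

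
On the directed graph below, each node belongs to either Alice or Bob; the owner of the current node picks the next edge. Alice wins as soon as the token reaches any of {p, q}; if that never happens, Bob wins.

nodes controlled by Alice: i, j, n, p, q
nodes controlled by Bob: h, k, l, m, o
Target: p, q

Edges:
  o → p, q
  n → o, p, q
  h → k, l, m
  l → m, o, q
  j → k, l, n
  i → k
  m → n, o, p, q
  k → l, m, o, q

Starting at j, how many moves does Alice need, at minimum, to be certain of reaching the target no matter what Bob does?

2

A0 = {p, q}
A1: add {n, o} — n (Alice) has n→p; o (Bob): all of {p, q} already in.
A2: add {j, m} — j (Alice) has j→n; m (Bob): all of {n, o, p, q} already in.
j enters the attractor at level 2, so Alice can force the target in 2 moves from there.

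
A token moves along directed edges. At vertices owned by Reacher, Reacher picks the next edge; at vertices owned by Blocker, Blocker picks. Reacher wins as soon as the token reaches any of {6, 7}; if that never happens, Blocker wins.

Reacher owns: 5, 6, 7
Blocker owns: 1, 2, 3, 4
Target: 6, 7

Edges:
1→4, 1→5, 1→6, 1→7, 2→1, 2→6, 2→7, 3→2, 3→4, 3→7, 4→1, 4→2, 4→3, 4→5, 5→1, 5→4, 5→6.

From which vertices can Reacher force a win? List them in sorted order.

5, 6, 7

A0 = {6, 7}
A1: add {5} — 5 (Reacher) has 5→6.
A2 = A1; e.g. 1 (Blocker) can still go to 4. Fixed point.
Reacher's winning region = {5, 6, 7}.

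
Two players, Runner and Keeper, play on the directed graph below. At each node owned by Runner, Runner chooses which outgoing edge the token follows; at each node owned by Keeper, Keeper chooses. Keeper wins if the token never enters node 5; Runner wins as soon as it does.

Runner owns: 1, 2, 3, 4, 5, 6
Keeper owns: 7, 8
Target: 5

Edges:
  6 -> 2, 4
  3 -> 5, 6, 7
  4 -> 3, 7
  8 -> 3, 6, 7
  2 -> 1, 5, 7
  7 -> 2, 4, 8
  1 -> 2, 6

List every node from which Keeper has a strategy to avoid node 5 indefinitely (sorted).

A0 = {5}
A1: add {2, 3} — 2 (Runner) has 2→5; 3 (Runner) has 3→5.
A2: add {1, 4, 6} — 1 (Runner) has 1→2; 4 (Runner) has 4→3; 6 (Runner) has 6→2.
A3 = A2; e.g. 7 (Keeper) can still go to 8. Fixed point.
Runner's attractor = {1, 2, 3, 4, 5, 6}; Keeper avoids the target exactly from the complement.

7, 8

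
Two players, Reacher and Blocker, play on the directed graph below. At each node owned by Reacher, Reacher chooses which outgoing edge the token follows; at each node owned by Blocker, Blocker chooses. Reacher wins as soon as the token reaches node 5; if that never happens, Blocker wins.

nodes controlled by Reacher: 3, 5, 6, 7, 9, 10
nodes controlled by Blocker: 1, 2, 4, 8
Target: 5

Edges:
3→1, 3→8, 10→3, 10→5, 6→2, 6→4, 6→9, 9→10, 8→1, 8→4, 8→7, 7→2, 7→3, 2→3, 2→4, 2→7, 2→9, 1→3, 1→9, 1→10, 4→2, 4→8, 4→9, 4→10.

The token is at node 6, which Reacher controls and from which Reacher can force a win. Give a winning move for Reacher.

9

A0 = {5}
A1: add {10} — 10 (Reacher) has 10→5.
A2: add {9} — 9 (Reacher) has 9→10.
A3: add {6} — 6 (Reacher) has 6→9.
A4 = A3; e.g. 1 (Blocker) can still go to 3. Fixed point.
From 6, successor 9 is in the attractor (rank 2); the other successors 2, 4 are not.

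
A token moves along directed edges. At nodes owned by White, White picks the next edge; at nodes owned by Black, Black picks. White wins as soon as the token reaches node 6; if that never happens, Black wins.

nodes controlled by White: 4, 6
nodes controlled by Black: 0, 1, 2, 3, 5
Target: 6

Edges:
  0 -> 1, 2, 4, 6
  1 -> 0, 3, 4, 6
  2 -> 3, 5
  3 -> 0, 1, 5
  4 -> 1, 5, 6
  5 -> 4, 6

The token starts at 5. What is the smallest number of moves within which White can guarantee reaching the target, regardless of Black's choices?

A0 = {6}
A1: add {4} — 4 (White) has 4→6.
A2: add {5} — 5 (Black): all of {4, 6} already in.
A3 = A2; e.g. 0 (Black) can still go to 1. Fixed point.
5 enters the attractor at level 2, so White can force the target in 2 moves from there.

2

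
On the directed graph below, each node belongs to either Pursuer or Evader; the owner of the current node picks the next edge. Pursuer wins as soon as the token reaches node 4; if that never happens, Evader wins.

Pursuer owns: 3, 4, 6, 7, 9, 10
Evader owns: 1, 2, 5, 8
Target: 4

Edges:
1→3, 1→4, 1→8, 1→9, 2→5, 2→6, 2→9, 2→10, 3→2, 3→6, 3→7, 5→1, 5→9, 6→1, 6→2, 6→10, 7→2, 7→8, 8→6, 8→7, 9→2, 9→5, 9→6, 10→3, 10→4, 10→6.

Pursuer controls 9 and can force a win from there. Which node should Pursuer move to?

6

A0 = {4}
A1: add {10} — 10 (Pursuer) has 10→4.
A2: add {6} — 6 (Pursuer) has 6→10.
A3: add {3, 9} — 3 (Pursuer) has 3→6; 9 (Pursuer) has 9→6.
A4 = A3; e.g. 1 (Evader) can still go to 8. Fixed point.
From 9, successor 6 is in the attractor (rank 2); the other successors 2, 5 are not.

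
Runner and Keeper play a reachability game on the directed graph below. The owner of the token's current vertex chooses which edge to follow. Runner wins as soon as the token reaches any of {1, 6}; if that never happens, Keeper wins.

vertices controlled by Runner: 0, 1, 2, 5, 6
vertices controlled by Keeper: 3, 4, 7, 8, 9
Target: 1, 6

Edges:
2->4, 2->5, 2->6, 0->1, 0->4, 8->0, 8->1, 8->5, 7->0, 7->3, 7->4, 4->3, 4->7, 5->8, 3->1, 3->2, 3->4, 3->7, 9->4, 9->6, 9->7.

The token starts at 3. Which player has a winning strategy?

A0 = {1, 6}
A1: add {0, 2} — 0 (Runner) has 0→1; 2 (Runner) has 2→6.
A2 = A1; e.g. 3 (Keeper) can still go to 4. Fixed point.
3 never enters the attractor, so Keeper can avoid the target forever.

Keeper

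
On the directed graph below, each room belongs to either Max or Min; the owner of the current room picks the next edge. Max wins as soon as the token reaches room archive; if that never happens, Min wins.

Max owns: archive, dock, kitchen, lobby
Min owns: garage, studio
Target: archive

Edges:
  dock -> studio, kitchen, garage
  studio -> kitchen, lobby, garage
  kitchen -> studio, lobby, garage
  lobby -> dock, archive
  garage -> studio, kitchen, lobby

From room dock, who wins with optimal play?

Max

A0 = {archive}
A1: add {lobby} — lobby (Max) has lobby→archive.
A2: add {kitchen} — kitchen (Max) has kitchen→lobby.
A3: add {dock} — dock (Max) has dock→kitchen.
A4 = A3; e.g. studio (Min) can still go to garage. Fixed point.
dock ∈ A3, so Max can force the target.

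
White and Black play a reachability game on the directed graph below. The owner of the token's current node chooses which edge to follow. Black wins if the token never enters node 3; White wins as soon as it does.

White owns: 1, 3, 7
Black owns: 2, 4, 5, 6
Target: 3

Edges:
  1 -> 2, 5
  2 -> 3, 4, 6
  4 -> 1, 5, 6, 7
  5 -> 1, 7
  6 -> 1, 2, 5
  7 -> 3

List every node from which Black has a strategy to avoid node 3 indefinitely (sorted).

A0 = {3}
A1: add {7} — 7 (White) has 7→3.
A2 = A1; e.g. 1 (White) has no edge into A1. Fixed point.
White's attractor = {3, 7}; Black avoids the target exactly from the complement.

1, 2, 4, 5, 6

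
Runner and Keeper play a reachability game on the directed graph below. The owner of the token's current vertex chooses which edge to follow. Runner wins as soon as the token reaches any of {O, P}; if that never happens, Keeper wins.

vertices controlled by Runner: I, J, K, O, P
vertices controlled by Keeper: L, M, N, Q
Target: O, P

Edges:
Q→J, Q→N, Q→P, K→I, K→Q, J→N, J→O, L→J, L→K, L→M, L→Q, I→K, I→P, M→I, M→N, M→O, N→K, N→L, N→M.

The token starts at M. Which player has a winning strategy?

Keeper

A0 = {O, P}
A1: add {I, J} — I (Runner) has I→P; J (Runner) has J→O.
A2: add {K} — K (Runner) has K→I.
A3 = A2; e.g. L (Keeper) can still go to M. Fixed point.
M never enters the attractor, so Keeper can avoid the target forever.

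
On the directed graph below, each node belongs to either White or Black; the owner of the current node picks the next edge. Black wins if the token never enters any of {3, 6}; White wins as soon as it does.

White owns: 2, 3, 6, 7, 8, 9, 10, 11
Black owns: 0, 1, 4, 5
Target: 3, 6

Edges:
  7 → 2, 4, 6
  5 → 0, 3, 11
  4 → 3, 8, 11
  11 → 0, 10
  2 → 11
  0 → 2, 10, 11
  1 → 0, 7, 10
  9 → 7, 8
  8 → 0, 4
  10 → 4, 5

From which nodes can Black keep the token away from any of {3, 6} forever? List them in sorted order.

A0 = {3, 6}
A1: add {7} — 7 (White) has 7→6.
A2: add {9} — 9 (White) has 9→7.
A3 = A2; e.g. 0 (Black) can still go to 2. Fixed point.
White's attractor = {3, 6, 7, 9}; Black avoids the target exactly from the complement.

0, 1, 2, 4, 5, 8, 10, 11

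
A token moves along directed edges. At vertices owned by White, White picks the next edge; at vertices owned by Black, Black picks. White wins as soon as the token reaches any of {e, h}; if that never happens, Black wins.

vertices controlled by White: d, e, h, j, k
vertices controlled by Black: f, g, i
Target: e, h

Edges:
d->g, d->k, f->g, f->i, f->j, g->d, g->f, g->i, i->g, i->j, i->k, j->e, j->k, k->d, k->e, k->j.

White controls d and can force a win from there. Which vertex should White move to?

k

A0 = {e, h}
A1: add {j, k} — j (White) has j→e; k (White) has k→e.
A2: add {d} — d (White) has d→k.
A3 = A2; e.g. f (Black) can still go to g. Fixed point.
From d, successor k is in the attractor (rank 1); the other successor g is not.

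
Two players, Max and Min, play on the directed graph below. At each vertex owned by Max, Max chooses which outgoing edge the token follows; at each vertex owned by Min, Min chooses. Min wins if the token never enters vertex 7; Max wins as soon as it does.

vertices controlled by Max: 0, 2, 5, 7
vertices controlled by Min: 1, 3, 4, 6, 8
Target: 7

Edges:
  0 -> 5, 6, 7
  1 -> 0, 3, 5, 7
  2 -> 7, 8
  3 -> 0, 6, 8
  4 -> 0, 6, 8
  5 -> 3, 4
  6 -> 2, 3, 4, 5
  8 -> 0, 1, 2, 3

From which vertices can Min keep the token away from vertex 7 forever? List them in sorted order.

1, 3, 4, 5, 6, 8

A0 = {7}
A1: add {0, 2} — 0 (Max) has 0→7; 2 (Max) has 2→7.
A2 = A1; e.g. 1 (Min) can still go to 3. Fixed point.
Max's attractor = {0, 2, 7}; Min avoids the target exactly from the complement.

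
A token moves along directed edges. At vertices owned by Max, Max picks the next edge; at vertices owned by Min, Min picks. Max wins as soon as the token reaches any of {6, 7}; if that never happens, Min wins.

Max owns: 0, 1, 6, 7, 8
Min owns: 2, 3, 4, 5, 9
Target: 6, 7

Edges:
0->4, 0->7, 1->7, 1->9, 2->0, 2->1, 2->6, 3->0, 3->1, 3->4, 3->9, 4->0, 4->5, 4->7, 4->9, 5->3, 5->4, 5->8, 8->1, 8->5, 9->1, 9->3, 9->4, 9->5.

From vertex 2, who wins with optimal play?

Max

A0 = {6, 7}
A1: add {0, 1} — 0 (Max) has 0→7; 1 (Max) has 1→7.
A2: add {2, 8} — 2 (Min): all of {0, 1, 6} already in; 8 (Max) has 8→1.
A3 = A2; e.g. 3 (Min) can still go to 4. Fixed point.
2 ∈ A2, so Max can force the target.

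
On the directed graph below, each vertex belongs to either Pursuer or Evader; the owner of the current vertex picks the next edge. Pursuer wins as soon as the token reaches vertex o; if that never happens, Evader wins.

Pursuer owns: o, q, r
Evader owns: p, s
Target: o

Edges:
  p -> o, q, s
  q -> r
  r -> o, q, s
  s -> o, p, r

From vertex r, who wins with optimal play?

Pursuer

A0 = {o}
A1: add {r} — r (Pursuer) has r→o.
r ∈ A1, so Pursuer can force the target.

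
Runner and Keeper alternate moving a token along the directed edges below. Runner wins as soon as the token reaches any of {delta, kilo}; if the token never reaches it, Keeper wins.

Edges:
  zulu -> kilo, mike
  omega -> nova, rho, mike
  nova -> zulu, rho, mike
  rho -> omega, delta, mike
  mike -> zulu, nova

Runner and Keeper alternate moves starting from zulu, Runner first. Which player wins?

Track states (vertex, player-to-move).
A0 = {(kilo,Runner), (kilo,Keeper), (delta,Runner), (delta,Keeper)}
A1: add {(zulu,Runner), (rho,Runner)}.
(zulu,Runner) ∈ A1 ⇒ Runner forces the target.

Runner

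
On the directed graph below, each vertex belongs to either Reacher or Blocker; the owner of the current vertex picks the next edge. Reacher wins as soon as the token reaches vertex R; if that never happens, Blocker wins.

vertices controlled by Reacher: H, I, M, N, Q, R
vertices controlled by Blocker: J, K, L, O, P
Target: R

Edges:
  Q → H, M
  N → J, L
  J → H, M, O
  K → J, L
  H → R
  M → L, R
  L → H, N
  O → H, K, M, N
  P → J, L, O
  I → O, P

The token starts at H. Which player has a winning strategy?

Reacher

A0 = {R}
A1: add {H, M} — H (Reacher) has H→R; M (Reacher) has M→R.
H ∈ A1, so Reacher can force the target.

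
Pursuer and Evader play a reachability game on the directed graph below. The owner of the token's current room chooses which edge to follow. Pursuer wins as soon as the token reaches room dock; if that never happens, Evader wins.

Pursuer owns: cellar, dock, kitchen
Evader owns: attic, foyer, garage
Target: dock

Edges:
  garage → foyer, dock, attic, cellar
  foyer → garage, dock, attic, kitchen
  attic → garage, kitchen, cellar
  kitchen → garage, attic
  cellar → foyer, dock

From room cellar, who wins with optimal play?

A0 = {dock}
A1: add {cellar} — cellar (Pursuer) has cellar→dock.
A2 = A1; e.g. garage (Evader) can still go to foyer. Fixed point.
cellar ∈ A1, so Pursuer can force the target.

Pursuer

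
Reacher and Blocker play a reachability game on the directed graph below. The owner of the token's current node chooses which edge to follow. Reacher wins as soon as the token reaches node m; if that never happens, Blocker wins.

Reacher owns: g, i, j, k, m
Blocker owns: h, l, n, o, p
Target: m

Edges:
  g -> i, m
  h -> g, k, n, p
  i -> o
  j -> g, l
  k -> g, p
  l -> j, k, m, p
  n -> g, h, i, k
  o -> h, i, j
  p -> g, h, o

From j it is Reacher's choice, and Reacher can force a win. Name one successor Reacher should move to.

g

A0 = {m}
A1: add {g} — g (Reacher) has g→m.
A2: add {j, k} — j (Reacher) has j→g; k (Reacher) has k→g.
A3 = A2; e.g. h (Blocker) can still go to n. Fixed point.
From j, successor g is in the attractor (rank 1); the other successor l is not.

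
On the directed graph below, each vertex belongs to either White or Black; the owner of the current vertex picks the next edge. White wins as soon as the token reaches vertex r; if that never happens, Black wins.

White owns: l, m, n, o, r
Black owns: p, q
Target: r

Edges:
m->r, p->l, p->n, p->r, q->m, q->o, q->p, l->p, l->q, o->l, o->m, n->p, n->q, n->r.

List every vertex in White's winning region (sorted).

m, n, o, r

A0 = {r}
A1: add {m, n} — m (White) has m→r; n (White) has n→r.
A2: add {o} — o (White) has o→m.
A3 = A2; e.g. l (White) has no edge into A2. Fixed point.
White's winning region = {m, n, o, r}.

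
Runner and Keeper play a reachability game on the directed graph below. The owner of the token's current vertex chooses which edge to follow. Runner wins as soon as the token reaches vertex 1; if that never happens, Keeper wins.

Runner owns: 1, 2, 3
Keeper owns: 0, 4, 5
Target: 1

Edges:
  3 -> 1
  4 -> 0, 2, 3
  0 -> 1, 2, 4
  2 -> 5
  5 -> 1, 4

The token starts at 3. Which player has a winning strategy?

Runner

A0 = {1}
A1: add {3} — 3 (Runner) has 3→1.
A2 = A1; e.g. 0 (Keeper) can still go to 2. Fixed point.
3 ∈ A1, so Runner can force the target.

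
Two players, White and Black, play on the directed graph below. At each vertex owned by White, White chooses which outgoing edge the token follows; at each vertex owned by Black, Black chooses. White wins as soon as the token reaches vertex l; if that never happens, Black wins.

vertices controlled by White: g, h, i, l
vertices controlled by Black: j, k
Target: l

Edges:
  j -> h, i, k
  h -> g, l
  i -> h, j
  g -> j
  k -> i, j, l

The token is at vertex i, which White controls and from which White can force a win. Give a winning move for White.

A0 = {l}
A1: add {h} — h (White) has h→l.
A2: add {i} — i (White) has i→h.
A3 = A2; e.g. g (White) has no edge into A2. Fixed point.
From i, successor h is in the attractor (rank 1); the other successor j is not.

h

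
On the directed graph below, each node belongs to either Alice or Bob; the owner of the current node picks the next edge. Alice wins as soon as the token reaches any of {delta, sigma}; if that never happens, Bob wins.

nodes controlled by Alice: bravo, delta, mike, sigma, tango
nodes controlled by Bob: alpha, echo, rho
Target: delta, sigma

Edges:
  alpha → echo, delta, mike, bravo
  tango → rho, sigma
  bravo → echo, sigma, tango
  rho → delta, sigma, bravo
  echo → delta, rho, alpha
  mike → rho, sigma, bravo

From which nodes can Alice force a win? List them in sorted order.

bravo, delta, mike, rho, sigma, tango

A0 = {delta, sigma}
A1: add {bravo, mike, tango} — mike (Alice) has mike→sigma; bravo (Alice) has bravo→sigma; tango (Alice) has tango→sigma.
A2: add {rho} — rho (Bob): all of {delta, sigma, bravo} already in.
A3 = A2; e.g. echo (Bob) can still go to alpha. Fixed point.
Alice's winning region = {bravo, delta, mike, rho, sigma, tango}.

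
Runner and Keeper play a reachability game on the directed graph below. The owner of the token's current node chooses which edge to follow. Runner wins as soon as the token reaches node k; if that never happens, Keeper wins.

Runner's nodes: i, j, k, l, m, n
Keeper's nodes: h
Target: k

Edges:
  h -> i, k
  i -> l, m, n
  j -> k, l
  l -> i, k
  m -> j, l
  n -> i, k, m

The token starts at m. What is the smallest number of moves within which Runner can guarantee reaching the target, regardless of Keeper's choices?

A0 = {k}
A1: add {j, l, n} — j (Runner) has j→k; l (Runner) has l→k; n (Runner) has n→k.
A2: add {i, m} — i (Runner) has i→l; m (Runner) has m→j.
m enters the attractor at level 2, so Runner can force the target in 2 moves from there.

2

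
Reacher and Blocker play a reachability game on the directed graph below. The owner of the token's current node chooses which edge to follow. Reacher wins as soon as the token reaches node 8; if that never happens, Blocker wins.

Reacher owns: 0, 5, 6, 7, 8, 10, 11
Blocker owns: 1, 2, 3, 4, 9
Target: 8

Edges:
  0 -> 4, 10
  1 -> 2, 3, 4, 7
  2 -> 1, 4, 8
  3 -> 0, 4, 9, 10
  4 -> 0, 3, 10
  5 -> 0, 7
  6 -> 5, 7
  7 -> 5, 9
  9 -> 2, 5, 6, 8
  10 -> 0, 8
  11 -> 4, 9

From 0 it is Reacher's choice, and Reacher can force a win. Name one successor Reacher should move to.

A0 = {8}
A1: add {10} — 10 (Reacher) has 10→8.
A2: add {0} — 0 (Reacher) has 0→10.
A3: add {5} — 5 (Reacher) has 5→0.
A4: add {6, 7} — 6 (Reacher) has 6→5; 7 (Reacher) has 7→5.
A5 = A4; e.g. 1 (Blocker) can still go to 2. Fixed point.
From 0, successor 10 is in the attractor (rank 1); the other successor 4 is not.

10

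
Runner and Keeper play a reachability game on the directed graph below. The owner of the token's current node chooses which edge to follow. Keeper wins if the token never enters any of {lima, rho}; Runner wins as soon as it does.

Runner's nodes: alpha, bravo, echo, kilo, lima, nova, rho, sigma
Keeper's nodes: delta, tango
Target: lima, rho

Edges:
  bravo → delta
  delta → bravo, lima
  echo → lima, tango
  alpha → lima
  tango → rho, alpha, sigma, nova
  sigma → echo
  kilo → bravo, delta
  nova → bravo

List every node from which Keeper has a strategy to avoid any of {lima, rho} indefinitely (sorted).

bravo, delta, kilo, nova, tango

A0 = {lima, rho}
A1: add {alpha, echo} — echo (Runner) has echo→lima; alpha (Runner) has alpha→lima.
A2: add {sigma} — sigma (Runner) has sigma→echo.
A3 = A2; e.g. bravo (Runner) has no edge into A2. Fixed point.
Runner's attractor = {alpha, echo, lima, rho, sigma}; Keeper avoids the target exactly from the complement.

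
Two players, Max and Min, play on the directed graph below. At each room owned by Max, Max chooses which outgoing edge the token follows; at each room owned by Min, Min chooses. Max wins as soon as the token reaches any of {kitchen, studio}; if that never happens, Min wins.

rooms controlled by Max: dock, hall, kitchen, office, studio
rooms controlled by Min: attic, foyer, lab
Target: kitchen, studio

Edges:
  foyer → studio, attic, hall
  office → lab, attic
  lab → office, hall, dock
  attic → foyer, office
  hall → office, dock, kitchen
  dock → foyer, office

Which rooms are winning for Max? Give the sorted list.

A0 = {kitchen, studio}
A1: add {hall} — hall (Max) has hall→kitchen.
A2 = A1; e.g. foyer (Min) can still go to attic. Fixed point.
Max's winning region = {hall, kitchen, studio}.

hall, kitchen, studio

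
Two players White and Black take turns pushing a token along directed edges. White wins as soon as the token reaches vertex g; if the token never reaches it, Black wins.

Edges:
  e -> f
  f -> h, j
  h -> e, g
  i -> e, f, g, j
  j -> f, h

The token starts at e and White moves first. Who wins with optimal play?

Black

Track states (vertex, player-to-move).
A0 = {(g,White), (g,Black)}
A1: add {(h,White), (i,White)}.
A2 = A1; e.g. (e,White) stays out. (e,White) never enters ⇒ Black avoids the target.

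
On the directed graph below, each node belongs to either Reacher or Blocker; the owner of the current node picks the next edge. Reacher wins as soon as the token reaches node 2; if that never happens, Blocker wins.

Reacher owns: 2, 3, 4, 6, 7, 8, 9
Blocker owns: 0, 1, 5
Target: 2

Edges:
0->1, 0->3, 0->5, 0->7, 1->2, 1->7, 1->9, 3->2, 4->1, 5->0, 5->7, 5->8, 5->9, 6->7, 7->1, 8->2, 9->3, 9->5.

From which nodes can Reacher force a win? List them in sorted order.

2, 3, 8, 9

A0 = {2}
A1: add {3, 8} — 3 (Reacher) has 3→2; 8 (Reacher) has 8→2.
A2: add {9} — 9 (Reacher) has 9→3.
A3 = A2; e.g. 0 (Blocker) can still go to 1. Fixed point.
Reacher's winning region = {2, 3, 8, 9}.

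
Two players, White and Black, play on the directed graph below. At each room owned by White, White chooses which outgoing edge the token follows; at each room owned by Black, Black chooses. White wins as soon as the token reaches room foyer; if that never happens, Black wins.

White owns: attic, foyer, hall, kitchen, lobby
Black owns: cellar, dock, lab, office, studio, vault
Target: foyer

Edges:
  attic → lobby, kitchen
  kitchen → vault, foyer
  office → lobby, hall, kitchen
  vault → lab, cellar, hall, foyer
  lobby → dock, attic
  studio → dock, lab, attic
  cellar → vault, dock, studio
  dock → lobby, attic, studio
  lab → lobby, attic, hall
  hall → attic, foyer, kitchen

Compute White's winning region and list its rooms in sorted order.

A0 = {foyer}
A1: add {hall, kitchen} — hall (White) has hall→foyer; kitchen (White) has kitchen→foyer.
A2: add {attic} — attic (White) has attic→kitchen.
A3: add {lobby} — lobby (White) has lobby→attic.
A4: add {lab, office} — lab (Black): all of {lobby, attic, hall} already in; office (Black): all of {lobby, hall, kitchen} already in.
A5 = A4; e.g. vault (Black) can still go to cellar. Fixed point.
White's winning region = {attic, foyer, hall, kitchen, lab, lobby, office}.

attic, foyer, hall, kitchen, lab, lobby, office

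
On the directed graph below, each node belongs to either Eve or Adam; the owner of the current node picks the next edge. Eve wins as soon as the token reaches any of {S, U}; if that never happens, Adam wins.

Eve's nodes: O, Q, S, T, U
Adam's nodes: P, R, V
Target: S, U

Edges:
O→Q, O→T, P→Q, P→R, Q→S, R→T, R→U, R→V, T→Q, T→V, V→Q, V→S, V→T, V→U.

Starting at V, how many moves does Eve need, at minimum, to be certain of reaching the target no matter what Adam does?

A0 = {S, U}
A1: add {Q} — Q (Eve) has Q→S.
A2: add {O, T} — O (Eve) has O→Q; T (Eve) has T→Q.
A3: add {V} — V (Adam): all of {Q, S, T, U} already in.
V enters the attractor at level 3, so Eve can force the target in 3 moves from there.

3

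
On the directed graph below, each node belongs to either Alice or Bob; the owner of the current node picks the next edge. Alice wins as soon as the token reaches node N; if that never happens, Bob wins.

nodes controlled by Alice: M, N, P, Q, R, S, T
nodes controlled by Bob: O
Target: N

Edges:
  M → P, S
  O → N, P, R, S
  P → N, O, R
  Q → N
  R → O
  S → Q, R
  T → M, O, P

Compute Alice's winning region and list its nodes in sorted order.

M, N, P, Q, S, T

A0 = {N}
A1: add {P, Q} — P (Alice) has P→N; Q (Alice) has Q→N.
A2: add {M, S, T} — M (Alice) has M→P; S (Alice) has S→Q; T (Alice) has T→P.
A3 = A2; e.g. O (Bob) can still go to R. Fixed point.
Alice's winning region = {M, N, P, Q, S, T}.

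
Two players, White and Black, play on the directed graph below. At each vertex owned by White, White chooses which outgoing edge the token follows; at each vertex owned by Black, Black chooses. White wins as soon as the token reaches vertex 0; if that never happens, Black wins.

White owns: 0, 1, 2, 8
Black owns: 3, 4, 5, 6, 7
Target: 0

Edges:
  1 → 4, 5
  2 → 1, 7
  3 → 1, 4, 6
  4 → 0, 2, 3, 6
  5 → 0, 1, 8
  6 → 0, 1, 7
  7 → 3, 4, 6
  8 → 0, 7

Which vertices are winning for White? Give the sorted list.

0, 8

A0 = {0}
A1: add {8} — 8 (White) has 8→0.
A2 = A1; e.g. 1 (White) has no edge into A1. Fixed point.
White's winning region = {0, 8}.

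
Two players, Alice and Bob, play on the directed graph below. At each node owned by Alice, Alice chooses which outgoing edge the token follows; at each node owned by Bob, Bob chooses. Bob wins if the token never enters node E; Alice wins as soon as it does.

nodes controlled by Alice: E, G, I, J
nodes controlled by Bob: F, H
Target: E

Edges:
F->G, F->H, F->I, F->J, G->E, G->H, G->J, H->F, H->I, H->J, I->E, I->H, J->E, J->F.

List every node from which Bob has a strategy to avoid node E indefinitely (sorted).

A0 = {E}
A1: add {G, I, J} — G (Alice) has G→E; I (Alice) has I→E; J (Alice) has J→E.
A2 = A1; e.g. F (Bob) can still go to H. Fixed point.
Alice's attractor = {E, G, I, J}; Bob avoids the target exactly from the complement.

F, H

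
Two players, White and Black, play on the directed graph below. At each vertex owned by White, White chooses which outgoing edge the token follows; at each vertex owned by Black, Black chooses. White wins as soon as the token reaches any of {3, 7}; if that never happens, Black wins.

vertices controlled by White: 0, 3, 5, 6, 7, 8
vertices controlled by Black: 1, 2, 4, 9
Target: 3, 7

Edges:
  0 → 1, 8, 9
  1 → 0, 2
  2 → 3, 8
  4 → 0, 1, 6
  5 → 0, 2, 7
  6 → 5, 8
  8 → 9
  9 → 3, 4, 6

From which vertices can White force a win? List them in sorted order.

3, 5, 6, 7

A0 = {3, 7}
A1: add {5} — 5 (White) has 5→7.
A2: add {6} — 6 (White) has 6→5.
A3 = A2; e.g. 0 (White) has no edge into A2. Fixed point.
White's winning region = {3, 5, 6, 7}.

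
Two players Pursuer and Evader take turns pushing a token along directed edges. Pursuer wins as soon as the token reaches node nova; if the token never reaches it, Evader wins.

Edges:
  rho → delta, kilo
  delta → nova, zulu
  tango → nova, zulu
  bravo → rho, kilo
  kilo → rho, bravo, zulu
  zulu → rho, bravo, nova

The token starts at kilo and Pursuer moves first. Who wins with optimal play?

Evader

Track states (vertex, player-to-move).
A0 = {(nova,Pursuer), (nova,Evader)}
A1: add {(delta,Pursuer), (tango,Pursuer), (zulu,Pursuer)}.
A2: add {(delta,Evader), (tango,Evader)}.
A3: add {(rho,Pursuer)}.
A4 = A3; e.g. (rho,Evader) stays out. (kilo,Pursuer) never enters ⇒ Evader avoids the target.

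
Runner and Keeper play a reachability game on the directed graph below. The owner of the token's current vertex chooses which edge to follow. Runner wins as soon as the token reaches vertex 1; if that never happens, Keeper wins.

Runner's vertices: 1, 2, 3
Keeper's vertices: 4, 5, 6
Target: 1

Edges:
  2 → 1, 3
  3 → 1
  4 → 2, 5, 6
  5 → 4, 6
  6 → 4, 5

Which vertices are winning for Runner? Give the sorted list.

A0 = {1}
A1: add {2, 3} — 2 (Runner) has 2→1; 3 (Runner) has 3→1.
A2 = A1; e.g. 4 (Keeper) can still go to 5. Fixed point.
Runner's winning region = {1, 2, 3}.

1, 2, 3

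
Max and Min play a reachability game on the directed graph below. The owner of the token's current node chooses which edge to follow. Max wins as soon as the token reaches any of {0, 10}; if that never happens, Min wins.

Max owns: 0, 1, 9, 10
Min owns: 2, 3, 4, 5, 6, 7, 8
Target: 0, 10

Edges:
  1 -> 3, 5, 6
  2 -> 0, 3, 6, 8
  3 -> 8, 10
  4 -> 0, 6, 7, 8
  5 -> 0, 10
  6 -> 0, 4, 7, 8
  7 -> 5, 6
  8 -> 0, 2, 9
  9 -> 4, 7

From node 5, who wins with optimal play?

Max

A0 = {0, 10}
A1: add {5} — 5 (Min): all of {0, 10} already in.
5 ∈ A1, so Max can force the target.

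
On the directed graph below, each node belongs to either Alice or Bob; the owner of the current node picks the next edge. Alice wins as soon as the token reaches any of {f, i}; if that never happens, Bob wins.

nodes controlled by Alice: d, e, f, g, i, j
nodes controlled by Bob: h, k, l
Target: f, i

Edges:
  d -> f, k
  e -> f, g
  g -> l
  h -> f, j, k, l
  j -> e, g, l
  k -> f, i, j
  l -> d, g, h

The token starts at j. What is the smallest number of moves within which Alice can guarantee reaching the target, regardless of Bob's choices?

A0 = {f, i}
A1: add {d, e} — d (Alice) has d→f; e (Alice) has e→f.
A2: add {j} — j (Alice) has j→e.
j enters the attractor at level 2, so Alice can force the target in 2 moves from there.

2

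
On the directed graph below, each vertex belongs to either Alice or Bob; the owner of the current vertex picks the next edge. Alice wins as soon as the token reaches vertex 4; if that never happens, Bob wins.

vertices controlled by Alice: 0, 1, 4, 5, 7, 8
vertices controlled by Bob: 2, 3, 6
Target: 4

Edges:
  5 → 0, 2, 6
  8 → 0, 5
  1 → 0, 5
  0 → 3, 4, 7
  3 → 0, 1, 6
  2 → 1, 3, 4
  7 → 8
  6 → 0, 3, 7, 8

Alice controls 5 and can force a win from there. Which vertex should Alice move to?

0

A0 = {4}
A1: add {0} — 0 (Alice) has 0→4.
A2: add {1, 5, 8} — 1 (Alice) has 1→0; 5 (Alice) has 5→0; 8 (Alice) has 8→0.
A3: add {7} — 7 (Alice) has 7→8.
A4 = A3; e.g. 2 (Bob) can still go to 3. Fixed point.
From 5, successor 0 is in the attractor (rank 1); the other successors 2, 6 are not.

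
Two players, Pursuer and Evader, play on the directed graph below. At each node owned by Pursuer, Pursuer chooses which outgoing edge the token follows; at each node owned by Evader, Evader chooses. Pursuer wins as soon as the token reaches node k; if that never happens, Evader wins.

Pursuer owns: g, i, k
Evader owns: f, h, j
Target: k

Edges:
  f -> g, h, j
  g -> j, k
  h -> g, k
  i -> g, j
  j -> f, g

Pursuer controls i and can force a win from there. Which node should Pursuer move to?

A0 = {k}
A1: add {g} — g (Pursuer) has g→k.
A2: add {h, i} — h (Evader): all of {g, k} already in; i (Pursuer) has i→g.
A3 = A2; e.g. f (Evader) can still go to j. Fixed point.
From i, successor g is in the attractor (rank 1); the other successor j is not.

g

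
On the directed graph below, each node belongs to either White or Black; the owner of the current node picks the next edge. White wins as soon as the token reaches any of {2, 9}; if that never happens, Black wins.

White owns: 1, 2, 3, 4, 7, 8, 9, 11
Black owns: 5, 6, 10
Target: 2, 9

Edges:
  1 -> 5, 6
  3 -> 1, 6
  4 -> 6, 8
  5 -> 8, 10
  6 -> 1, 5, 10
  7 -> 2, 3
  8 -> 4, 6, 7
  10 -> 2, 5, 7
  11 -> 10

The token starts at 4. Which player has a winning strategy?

White

A0 = {2, 9}
A1: add {7} — 7 (White) has 7→2.
A2: add {8} — 8 (White) has 8→7.
A3: add {4} — 4 (White) has 4→8.
A4 = A3; e.g. 1 (White) has no edge into A3. Fixed point.
4 ∈ A3, so White can force the target.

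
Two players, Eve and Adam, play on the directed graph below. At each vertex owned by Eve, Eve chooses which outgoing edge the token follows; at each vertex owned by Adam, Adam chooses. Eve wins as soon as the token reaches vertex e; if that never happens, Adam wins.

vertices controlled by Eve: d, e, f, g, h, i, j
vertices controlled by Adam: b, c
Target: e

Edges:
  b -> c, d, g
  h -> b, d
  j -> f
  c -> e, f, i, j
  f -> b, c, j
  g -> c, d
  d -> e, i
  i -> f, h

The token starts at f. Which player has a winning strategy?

A0 = {e}
A1: add {d} — d (Eve) has d→e.
A2: add {g, h} — g (Eve) has g→d; h (Eve) has h→d.
A3: add {i} — i (Eve) has i→h.
A4 = A3; e.g. b (Adam) can still go to c. Fixed point.
f never enters the attractor, so Adam can avoid the target forever.

Adam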